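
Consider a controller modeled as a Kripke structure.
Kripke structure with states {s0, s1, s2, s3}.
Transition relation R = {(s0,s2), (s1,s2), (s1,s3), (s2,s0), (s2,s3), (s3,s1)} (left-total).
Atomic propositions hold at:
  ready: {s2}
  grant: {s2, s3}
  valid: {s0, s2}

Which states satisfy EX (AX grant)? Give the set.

{s2, s3}

Sat(AX grant) = {s : every successor in {s2, s3}} = {s0, s1}
Sat(EX (AX grant)) = {s : some successor in {s0, s1}} = {s2, s3}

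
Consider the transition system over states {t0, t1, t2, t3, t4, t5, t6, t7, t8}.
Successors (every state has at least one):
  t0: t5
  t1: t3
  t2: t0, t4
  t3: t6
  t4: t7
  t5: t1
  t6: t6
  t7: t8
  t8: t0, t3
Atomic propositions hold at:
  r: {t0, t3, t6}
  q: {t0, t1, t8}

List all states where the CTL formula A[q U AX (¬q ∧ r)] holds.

Sat(¬q) = {t2, t3, t4, t5, t6, t7}
Sat(¬q ∧ r) = {t3, t6}
Sat(AX (¬q ∧ r)) = {s : every successor in {t3, t6}} = {t1, t3, t6}
A[q U AX (¬q ∧ r)]: least fixpoint, start Z0 = Sat(AX (¬q ∧ r)) = {t1, t3, t6}, add states in Sat(q) with every successor in Z. Already a fixed point.
Sat(A[q U AX (¬q ∧ r)]) = {t1, t3, t6}

{t1, t3, t6}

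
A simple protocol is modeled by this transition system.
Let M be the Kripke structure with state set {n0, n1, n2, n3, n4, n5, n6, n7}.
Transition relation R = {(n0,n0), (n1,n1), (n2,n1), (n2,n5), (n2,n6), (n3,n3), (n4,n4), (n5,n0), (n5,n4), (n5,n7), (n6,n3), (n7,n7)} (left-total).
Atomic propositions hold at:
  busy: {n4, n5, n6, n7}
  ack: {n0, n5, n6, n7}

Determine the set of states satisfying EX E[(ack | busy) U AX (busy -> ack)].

{n0, n1, n2, n3, n5, n6, n7}

Sat(ack | busy) = {n0, n4, n5, n6, n7}
Sat(busy -> ack) = {n0, n1, n2, n3, n5, n6, n7}
Sat(AX (busy -> ack)) = {s : every successor in {n0, n1, n2, n3, n5, n6, n7}} = {n0, n1, n2, n3, n6, n7}
E[(ack | busy) U AX (busy -> ack)]: least fixpoint, start Z0 = Sat(AX (busy -> ack)) = {n0, n1, n2, n3, n6, n7}, add states in Sat(ack | busy) with some successor in Z. Z1 = {n0, n1, n2, n3, n5, n6, n7}; fixed.
Sat(E[(ack | busy) U AX (busy -> ack)]) = {n0, n1, n2, n3, n5, n6, n7}
Sat(EX E[(ack | busy) U AX (busy -> ack)]) = {s : some successor in {n0, n1, n2, n3, n5, n6, n7}} = {n0, n1, n2, n3, n5, n6, n7}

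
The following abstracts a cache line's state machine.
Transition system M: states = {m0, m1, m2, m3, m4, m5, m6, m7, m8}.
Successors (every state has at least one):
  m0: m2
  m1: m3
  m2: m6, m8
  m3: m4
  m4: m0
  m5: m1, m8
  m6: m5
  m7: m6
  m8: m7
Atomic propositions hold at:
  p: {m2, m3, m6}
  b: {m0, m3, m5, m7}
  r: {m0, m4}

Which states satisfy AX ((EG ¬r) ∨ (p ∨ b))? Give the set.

{m0, m1, m2, m4, m6, m7, m8}

Sat(¬r) = {m1, m2, m3, m5, m6, m7, m8}
EG ¬r: greatest fixpoint, start Z0 = {m1, m2, m3, m5, m6, m7, m8}, keep only states in Sat with some successor in Z. Z1 = {m1, m2, m5, m6, m7, m8}; Z2 = {m2, m5, m6, m7, m8}; fixed.
Sat(EG ¬r) = {m2, m5, m6, m7, m8}
Sat(p ∨ b) = {m0, m2, m3, m5, m6, m7}
Sat((EG ¬r) ∨ (p ∨ b)) = {m0, m2, m3, m5, m6, m7, m8}
Sat(AX ((EG ¬r) ∨ (p ∨ b))) = {s : every successor in {m0, m2, m3, m5, m6, m7, m8}} = {m0, m1, m2, m4, m6, m7, m8}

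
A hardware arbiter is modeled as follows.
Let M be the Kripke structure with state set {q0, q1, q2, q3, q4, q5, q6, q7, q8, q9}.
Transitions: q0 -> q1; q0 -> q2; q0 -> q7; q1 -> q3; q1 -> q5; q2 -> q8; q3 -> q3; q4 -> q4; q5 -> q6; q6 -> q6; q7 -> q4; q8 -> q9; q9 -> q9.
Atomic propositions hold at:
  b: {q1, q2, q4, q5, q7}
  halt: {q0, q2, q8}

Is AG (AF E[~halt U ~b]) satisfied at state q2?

Sat(~halt) = {q1, q3, q4, q5, q6, q7, q9}
Sat(~b) = {q0, q3, q6, q8, q9}
E[~halt U ~b]: least fixpoint, start Z0 = Sat(~b) = {q0, q3, q6, q8, q9}, add states in Sat(~halt) with some successor in Z. Z1 = {q0, q1, q3, q5, q6, q8, q9}; fixed.
Sat(E[~halt U ~b]) = {q0, q1, q3, q5, q6, q8, q9}
AF E[~halt U ~b]: least fixpoint, start Z0 = {q0, q1, q3, q5, q6, q8, q9}, add states with every successor in Z. Z1 = {q0, q1, q2, q3, q5, q6, q8, q9}; fixed.
Sat(AF E[~halt U ~b]) = {q0, q1, q2, q3, q5, q6, q8, q9}
AG (AF E[~halt U ~b]): greatest fixpoint, start Z0 = {q0, q1, q2, q3, q5, q6, q8, q9}, keep only states in Sat with every successor in Z. Z1 = {q1, q2, q3, q5, q6, q8, q9}; fixed.
Sat(AG (AF E[~halt U ~b])) = {q1, q2, q3, q5, q6, q8, q9}
q2 ∈ Sat(AG (AF E[~halt U ~b])) = {q1, q2, q3, q5, q6, q8, q9}, so the formula holds at q2.

Yes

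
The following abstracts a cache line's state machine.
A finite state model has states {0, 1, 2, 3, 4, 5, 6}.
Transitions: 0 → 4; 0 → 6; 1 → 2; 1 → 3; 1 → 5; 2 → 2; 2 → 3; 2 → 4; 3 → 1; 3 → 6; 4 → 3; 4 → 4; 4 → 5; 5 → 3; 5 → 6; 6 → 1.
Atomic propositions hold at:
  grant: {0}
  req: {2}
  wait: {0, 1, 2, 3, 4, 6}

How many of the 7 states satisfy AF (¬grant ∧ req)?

1

Sat(¬grant) = {1, 2, 3, 4, 5, 6}
Sat(¬grant ∧ req) = {2}
AF (¬grant ∧ req): least fixpoint, start Z0 = {2}, add states with every successor in Z. Already a fixed point.
Sat(AF (¬grant ∧ req)) = {2}
|Sat(AF (¬grant ∧ req))| = |{2}| = 1.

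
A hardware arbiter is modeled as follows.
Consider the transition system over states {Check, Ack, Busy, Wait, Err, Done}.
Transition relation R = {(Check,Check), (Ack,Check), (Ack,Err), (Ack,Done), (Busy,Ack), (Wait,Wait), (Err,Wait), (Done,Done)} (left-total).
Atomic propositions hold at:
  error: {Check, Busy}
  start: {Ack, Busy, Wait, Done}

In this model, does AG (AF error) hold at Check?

AF error: least fixpoint, start Z0 = {Check, Busy}, add states with every successor in Z. Already a fixed point.
Sat(AF error) = {Check, Busy}
AG (AF error): greatest fixpoint, start Z0 = {Check, Busy}, keep only states in Sat with every successor in Z. Z1 = {Check}; fixed.
Sat(AG (AF error)) = {Check}
Check ∈ Sat(AG (AF error)) = {Check}, so the formula holds at Check.

Yes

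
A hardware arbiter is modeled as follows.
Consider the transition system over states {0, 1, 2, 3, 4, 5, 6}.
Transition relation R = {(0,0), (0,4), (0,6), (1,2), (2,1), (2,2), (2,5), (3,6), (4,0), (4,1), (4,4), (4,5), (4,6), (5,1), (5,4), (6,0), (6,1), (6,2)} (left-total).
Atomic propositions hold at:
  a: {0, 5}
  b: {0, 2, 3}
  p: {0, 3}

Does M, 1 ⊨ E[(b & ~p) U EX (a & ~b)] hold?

Sat(~p) = {1, 2, 4, 5, 6}
Sat(b & ~p) = {2}
Sat(~b) = {1, 4, 5, 6}
Sat(a & ~b) = {5}
Sat(EX (a & ~b)) = {s : some successor in {5}} = {2, 4}
E[(b & ~p) U EX (a & ~b)]: least fixpoint, start Z0 = Sat(EX (a & ~b)) = {2, 4}, add states in Sat(b & ~p) with some successor in Z. Already a fixed point.
Sat(E[(b & ~p) U EX (a & ~b)]) = {2, 4}
1 ∉ Sat(E[(b & ~p) U EX (a & ~b)]) = {2, 4}, so the formula does not hold at 1.

No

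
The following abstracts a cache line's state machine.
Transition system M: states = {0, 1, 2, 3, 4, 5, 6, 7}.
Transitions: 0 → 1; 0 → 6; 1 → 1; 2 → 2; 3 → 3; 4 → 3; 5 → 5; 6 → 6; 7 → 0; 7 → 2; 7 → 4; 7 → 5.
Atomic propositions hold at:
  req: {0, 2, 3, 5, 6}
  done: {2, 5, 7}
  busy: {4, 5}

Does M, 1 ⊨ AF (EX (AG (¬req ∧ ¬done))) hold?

Yes

Sat(¬req) = {1, 4, 7}
Sat(¬done) = {0, 1, 3, 4, 6}
Sat(¬req ∧ ¬done) = {1, 4}
AG (¬req ∧ ¬done): greatest fixpoint, start Z0 = {1, 4}, keep only states in Sat with every successor in Z. Z1 = {1}; fixed.
Sat(AG (¬req ∧ ¬done)) = {1}
Sat(EX (AG (¬req ∧ ¬done))) = {s : some successor in {1}} = {0, 1}
AF (EX (AG (¬req ∧ ¬done))): least fixpoint, start Z0 = {0, 1}, add states with every successor in Z. Already a fixed point.
Sat(AF (EX (AG (¬req ∧ ¬done)))) = {0, 1}
1 ∈ Sat(AF (EX (AG (¬req ∧ ¬done)))) = {0, 1}, so the formula holds at 1.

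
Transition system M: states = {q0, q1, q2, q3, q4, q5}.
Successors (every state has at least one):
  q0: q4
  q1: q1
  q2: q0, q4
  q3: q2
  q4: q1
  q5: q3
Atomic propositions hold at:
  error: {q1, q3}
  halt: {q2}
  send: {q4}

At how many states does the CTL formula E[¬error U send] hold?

Sat(¬error) = {q0, q2, q4, q5}
E[¬error U send]: least fixpoint, start Z0 = Sat(send) = {q4}, add states in Sat(¬error) with some successor in Z. Z1 = {q0, q2, q4}; fixed.
Sat(E[¬error U send]) = {q0, q2, q4}
|Sat(E[¬error U send])| = |{q0, q2, q4}| = 3.

3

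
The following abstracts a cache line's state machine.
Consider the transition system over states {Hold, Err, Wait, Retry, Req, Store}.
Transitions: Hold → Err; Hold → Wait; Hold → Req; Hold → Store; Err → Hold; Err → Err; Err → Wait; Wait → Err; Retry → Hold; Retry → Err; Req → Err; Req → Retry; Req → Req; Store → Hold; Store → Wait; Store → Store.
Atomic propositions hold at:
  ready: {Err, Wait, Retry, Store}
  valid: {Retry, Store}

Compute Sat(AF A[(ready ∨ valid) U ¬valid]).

Sat(ready ∨ valid) = {Err, Wait, Retry, Store}
Sat(¬valid) = {Hold, Err, Wait, Req}
A[(ready ∨ valid) U ¬valid]: least fixpoint, start Z0 = Sat(¬valid) = {Hold, Err, Wait, Req}, add states in Sat(ready ∨ valid) with every successor in Z. Z1 = {Hold, Err, Wait, Retry, Req}; fixed.
Sat(A[(ready ∨ valid) U ¬valid]) = {Hold, Err, Wait, Retry, Req}
AF A[(ready ∨ valid) U ¬valid]: least fixpoint, start Z0 = {Hold, Err, Wait, Retry, Req}, add states with every successor in Z. Already a fixed point.
Sat(AF A[(ready ∨ valid) U ¬valid]) = {Hold, Err, Wait, Retry, Req}

{Hold, Err, Wait, Retry, Req}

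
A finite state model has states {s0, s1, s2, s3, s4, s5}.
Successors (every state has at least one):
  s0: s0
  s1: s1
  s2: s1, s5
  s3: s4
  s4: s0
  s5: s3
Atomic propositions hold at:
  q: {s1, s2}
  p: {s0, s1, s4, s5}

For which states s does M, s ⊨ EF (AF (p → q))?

Sat(p → q) = {s1, s2, s3}
AF (p → q): least fixpoint, start Z0 = {s1, s2, s3}, add states with every successor in Z. Z1 = {s1, s2, s3, s5}; fixed.
Sat(AF (p → q)) = {s1, s2, s3, s5}
EF (AF (p → q)): least fixpoint, start Z0 = {s1, s2, s3, s5}, add states with some successor in Z. Already a fixed point.
Sat(EF (AF (p → q))) = {s1, s2, s3, s5}

{s1, s2, s3, s5}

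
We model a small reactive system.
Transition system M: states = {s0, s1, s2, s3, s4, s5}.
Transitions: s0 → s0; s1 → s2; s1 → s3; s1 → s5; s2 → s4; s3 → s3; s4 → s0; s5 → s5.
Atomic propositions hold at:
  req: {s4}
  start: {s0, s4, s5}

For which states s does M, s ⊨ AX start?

Sat(AX start) = {s : every successor in {s0, s4, s5}} = {s0, s2, s4, s5}

{s0, s2, s4, s5}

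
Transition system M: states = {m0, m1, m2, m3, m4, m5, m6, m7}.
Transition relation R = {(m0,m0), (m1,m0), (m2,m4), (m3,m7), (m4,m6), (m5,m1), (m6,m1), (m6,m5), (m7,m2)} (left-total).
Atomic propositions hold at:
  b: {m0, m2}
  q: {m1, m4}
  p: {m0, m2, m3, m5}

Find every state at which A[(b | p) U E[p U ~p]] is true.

Sat(b | p) = {m0, m2, m3, m5}
Sat(~p) = {m1, m4, m6, m7}
E[p U ~p]: least fixpoint, start Z0 = Sat(~p) = {m1, m4, m6, m7}, add states in Sat(p) with some successor in Z. Z1 = {m1, m2, m3, m4, m5, m6, m7}; fixed.
Sat(E[p U ~p]) = {m1, m2, m3, m4, m5, m6, m7}
A[(b | p) U E[p U ~p]]: least fixpoint, start Z0 = Sat(E[p U ~p]) = {m1, m2, m3, m4, m5, m6, m7}, add states in Sat(b | p) with every successor in Z. Already a fixed point.
Sat(A[(b | p) U E[p U ~p]]) = {m1, m2, m3, m4, m5, m6, m7}

{m1, m2, m3, m4, m5, m6, m7}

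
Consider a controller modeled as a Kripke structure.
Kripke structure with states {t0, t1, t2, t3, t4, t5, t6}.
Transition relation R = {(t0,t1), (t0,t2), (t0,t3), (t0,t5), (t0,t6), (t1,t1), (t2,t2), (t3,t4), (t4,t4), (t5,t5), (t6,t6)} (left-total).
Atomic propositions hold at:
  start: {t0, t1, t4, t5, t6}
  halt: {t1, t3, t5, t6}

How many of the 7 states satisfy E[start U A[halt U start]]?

A[halt U start]: least fixpoint, start Z0 = Sat(start) = {t0, t1, t4, t5, t6}, add states in Sat(halt) with every successor in Z. Z1 = {t0, t1, t3, t4, t5, t6}; fixed.
Sat(A[halt U start]) = {t0, t1, t3, t4, t5, t6}
E[start U A[halt U start]]: least fixpoint, start Z0 = Sat(A[halt U start]) = {t0, t1, t3, t4, t5, t6}, add states in Sat(start) with some successor in Z. Already a fixed point.
Sat(E[start U A[halt U start]]) = {t0, t1, t3, t4, t5, t6}
|Sat(E[start U A[halt U start]])| = |{t0, t1, t3, t4, t5, t6}| = 6.

6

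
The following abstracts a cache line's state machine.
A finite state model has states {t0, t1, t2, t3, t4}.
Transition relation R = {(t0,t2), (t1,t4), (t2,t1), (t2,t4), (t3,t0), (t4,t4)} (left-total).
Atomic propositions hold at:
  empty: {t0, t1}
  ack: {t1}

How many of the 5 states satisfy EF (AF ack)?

4

AF ack: least fixpoint, start Z0 = {t1}, add states with every successor in Z. Already a fixed point.
Sat(AF ack) = {t1}
EF (AF ack): least fixpoint, start Z0 = {t1}, add states with some successor in Z. Z1 = {t1, t2}; Z2 = {t0, t1, t2}; Z3 = {t0, t1, t2, t3}; fixed.
Sat(EF (AF ack)) = {t0, t1, t2, t3}
|Sat(EF (AF ack))| = |{t0, t1, t2, t3}| = 4.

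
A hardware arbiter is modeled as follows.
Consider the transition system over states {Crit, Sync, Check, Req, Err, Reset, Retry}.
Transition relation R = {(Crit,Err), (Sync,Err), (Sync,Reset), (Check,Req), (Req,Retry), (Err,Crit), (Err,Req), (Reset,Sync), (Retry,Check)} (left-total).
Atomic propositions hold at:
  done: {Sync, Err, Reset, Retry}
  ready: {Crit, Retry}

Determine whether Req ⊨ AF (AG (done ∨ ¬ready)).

Sat(¬ready) = {Sync, Check, Req, Err, Reset}
Sat(done ∨ ¬ready) = {Sync, Check, Req, Err, Reset, Retry}
AG (done ∨ ¬ready): greatest fixpoint, start Z0 = {Sync, Check, Req, Err, Reset, Retry}, keep only states in Sat with every successor in Z. Z1 = {Sync, Check, Req, Reset, Retry}; Z2 = {Check, Req, Reset, Retry}; Z3 = {Check, Req, Retry}; fixed.
Sat(AG (done ∨ ¬ready)) = {Check, Req, Retry}
AF (AG (done ∨ ¬ready)): least fixpoint, start Z0 = {Check, Req, Retry}, add states with every successor in Z. Already a fixed point.
Sat(AF (AG (done ∨ ¬ready))) = {Check, Req, Retry}
Req ∈ Sat(AF (AG (done ∨ ¬ready))) = {Check, Req, Retry}, so the formula holds at Req.

Yes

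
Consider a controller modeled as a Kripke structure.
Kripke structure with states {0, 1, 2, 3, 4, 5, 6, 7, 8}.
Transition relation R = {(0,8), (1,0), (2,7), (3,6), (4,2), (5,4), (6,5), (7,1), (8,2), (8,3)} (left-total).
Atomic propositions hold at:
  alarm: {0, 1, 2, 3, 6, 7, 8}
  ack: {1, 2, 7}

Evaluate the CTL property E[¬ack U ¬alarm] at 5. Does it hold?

Sat(¬ack) = {0, 3, 4, 5, 6, 8}
Sat(¬alarm) = {4, 5}
E[¬ack U ¬alarm]: least fixpoint, start Z0 = Sat(¬alarm) = {4, 5}, add states in Sat(¬ack) with some successor in Z. Z1 = {4, 5, 6}; Z2 = {3, 4, 5, 6}; Z3 = {3, 4, 5, 6, 8}; Z4 = {0, 3, 4, 5, 6, 8}; fixed.
Sat(E[¬ack U ¬alarm]) = {0, 3, 4, 5, 6, 8}
5 ∈ Sat(E[¬ack U ¬alarm]) = {0, 3, 4, 5, 6, 8}, so the formula holds at 5.

Yes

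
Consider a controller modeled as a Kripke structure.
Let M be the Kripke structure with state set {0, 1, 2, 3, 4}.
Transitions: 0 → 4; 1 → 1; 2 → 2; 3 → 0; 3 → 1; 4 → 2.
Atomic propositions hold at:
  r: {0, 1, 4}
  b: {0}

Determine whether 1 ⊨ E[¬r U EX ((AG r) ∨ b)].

Yes

Sat(¬r) = {2, 3}
AG r: greatest fixpoint, start Z0 = {0, 1, 4}, keep only states in Sat with every successor in Z. Z1 = {0, 1}; Z2 = {1}; fixed.
Sat(AG r) = {1}
Sat((AG r) ∨ b) = {0, 1}
Sat(EX ((AG r) ∨ b)) = {s : some successor in {0, 1}} = {1, 3}
E[¬r U EX ((AG r) ∨ b)]: least fixpoint, start Z0 = Sat(EX ((AG r) ∨ b)) = {1, 3}, add states in Sat(¬r) with some successor in Z. Already a fixed point.
Sat(E[¬r U EX ((AG r) ∨ b)]) = {1, 3}
1 ∈ Sat(E[¬r U EX ((AG r) ∨ b)]) = {1, 3}, so the formula holds at 1.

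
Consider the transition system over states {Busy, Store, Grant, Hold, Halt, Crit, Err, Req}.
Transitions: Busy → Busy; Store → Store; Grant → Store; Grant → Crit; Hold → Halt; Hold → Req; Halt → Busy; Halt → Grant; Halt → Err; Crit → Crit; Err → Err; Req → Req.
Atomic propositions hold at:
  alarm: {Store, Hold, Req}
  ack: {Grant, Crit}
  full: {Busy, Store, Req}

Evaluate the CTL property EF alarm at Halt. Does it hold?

Yes

EF alarm: least fixpoint, start Z0 = {Store, Hold, Req}, add states with some successor in Z. Z1 = {Store, Grant, Hold, Req}; Z2 = {Store, Grant, Hold, Halt, Req}; fixed.
Sat(EF alarm) = {Store, Grant, Hold, Halt, Req}
Halt ∈ Sat(EF alarm) = {Store, Grant, Hold, Halt, Req}, so the formula holds at Halt.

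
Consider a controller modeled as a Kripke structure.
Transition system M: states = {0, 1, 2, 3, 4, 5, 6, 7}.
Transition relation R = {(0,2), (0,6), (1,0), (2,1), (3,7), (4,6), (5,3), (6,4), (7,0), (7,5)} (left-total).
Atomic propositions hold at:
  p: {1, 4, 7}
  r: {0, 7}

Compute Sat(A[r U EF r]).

EF r: least fixpoint, start Z0 = {0, 7}, add states with some successor in Z. Z1 = {0, 1, 3, 7}; Z2 = {0, 1, 2, 3, 5, 7}; fixed.
Sat(EF r) = {0, 1, 2, 3, 5, 7}
A[r U EF r]: least fixpoint, start Z0 = Sat(EF r) = {0, 1, 2, 3, 5, 7}, add states in Sat(r) with every successor in Z. Already a fixed point.
Sat(A[r U EF r]) = {0, 1, 2, 3, 5, 7}

{0, 1, 2, 3, 5, 7}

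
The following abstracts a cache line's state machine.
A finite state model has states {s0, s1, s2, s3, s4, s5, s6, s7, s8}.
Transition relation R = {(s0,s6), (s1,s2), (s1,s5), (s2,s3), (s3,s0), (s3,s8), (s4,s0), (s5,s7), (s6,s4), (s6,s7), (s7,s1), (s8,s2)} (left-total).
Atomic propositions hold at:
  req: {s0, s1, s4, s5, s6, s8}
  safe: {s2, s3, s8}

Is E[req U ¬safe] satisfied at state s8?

No

Sat(¬safe) = {s0, s1, s4, s5, s6, s7}
E[req U ¬safe]: least fixpoint, start Z0 = Sat(¬safe) = {s0, s1, s4, s5, s6, s7}, add states in Sat(req) with some successor in Z. Already a fixed point.
Sat(E[req U ¬safe]) = {s0, s1, s4, s5, s6, s7}
s8 ∉ Sat(E[req U ¬safe]) = {s0, s1, s4, s5, s6, s7}, so the formula does not hold at s8.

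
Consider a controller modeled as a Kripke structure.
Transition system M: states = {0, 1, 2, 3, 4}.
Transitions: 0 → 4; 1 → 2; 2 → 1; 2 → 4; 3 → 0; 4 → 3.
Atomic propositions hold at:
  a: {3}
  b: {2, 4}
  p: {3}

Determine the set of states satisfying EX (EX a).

{0, 2}

Sat(EX a) = {s : some successor in {3}} = {4}
Sat(EX (EX a)) = {s : some successor in {4}} = {0, 2}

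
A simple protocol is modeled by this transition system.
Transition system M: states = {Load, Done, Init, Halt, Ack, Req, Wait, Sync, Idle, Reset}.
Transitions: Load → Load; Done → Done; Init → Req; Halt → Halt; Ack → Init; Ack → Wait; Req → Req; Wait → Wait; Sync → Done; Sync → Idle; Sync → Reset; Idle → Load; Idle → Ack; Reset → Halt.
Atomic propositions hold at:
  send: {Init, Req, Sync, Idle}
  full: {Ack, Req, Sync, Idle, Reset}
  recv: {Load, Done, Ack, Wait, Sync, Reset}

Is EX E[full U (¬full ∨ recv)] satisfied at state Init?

Sat(¬full) = {Load, Done, Init, Halt, Wait}
Sat(¬full ∨ recv) = {Load, Done, Init, Halt, Ack, Wait, Sync, Reset}
E[full U (¬full ∨ recv)]: least fixpoint, start Z0 = Sat((¬full ∨ recv)) = {Load, Done, Init, Halt, Ack, Wait, Sync, Reset}, add states in Sat(full) with some successor in Z. Z1 = {Load, Done, Init, Halt, Ack, Wait, Sync, Idle, Reset}; fixed.
Sat(E[full U (¬full ∨ recv)]) = {Load, Done, Init, Halt, Ack, Wait, Sync, Idle, Reset}
Sat(EX E[full U (¬full ∨ recv)]) = {s : some successor in {Load, Done, Init, Halt, Ack, Wait, Sync, Idle, Reset}} = {Load, Done, Halt, Ack, Wait, Sync, Idle, Reset}
Init ∉ Sat(EX E[full U (¬full ∨ recv)]) = {Load, Done, Halt, Ack, Wait, Sync, Idle, Reset}, so the formula does not hold at Init.

No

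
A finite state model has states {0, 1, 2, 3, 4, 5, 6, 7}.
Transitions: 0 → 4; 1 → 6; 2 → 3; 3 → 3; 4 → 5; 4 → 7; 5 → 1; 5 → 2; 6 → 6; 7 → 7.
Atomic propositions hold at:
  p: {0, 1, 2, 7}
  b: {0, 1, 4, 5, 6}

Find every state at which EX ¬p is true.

Sat(¬p) = {3, 4, 5, 6}
Sat(EX ¬p) = {s : some successor in {3, 4, 5, 6}} = {0, 1, 2, 3, 4, 6}

{0, 1, 2, 3, 4, 6}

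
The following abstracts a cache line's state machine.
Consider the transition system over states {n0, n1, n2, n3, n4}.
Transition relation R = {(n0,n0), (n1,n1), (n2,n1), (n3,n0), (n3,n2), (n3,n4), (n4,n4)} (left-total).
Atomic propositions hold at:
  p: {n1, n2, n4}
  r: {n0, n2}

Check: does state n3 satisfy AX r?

Sat(AX r) = {s : every successor in {n0, n2}} = {n0}
n3 ∉ Sat(AX r) = {n0}, so the formula does not hold at n3.

No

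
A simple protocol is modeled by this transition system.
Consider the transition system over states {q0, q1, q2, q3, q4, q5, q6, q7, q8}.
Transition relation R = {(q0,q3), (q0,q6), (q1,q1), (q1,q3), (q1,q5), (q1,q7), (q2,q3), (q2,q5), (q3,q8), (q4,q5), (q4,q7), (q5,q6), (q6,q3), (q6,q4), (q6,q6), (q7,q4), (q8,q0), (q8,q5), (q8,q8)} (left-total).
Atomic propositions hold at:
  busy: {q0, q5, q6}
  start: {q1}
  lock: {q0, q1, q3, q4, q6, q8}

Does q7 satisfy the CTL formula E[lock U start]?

E[lock U start]: least fixpoint, start Z0 = Sat(start) = {q1}, add states in Sat(lock) with some successor in Z. Already a fixed point.
Sat(E[lock U start]) = {q1}
q7 ∉ Sat(E[lock U start]) = {q1}, so the formula does not hold at q7.

No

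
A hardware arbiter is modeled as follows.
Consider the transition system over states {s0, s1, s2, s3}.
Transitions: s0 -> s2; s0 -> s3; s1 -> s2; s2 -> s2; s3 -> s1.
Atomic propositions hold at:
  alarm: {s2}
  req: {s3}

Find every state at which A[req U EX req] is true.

Sat(EX req) = {s : some successor in {s3}} = {s0}
A[req U EX req]: least fixpoint, start Z0 = Sat(EX req) = {s0}, add states in Sat(req) with every successor in Z. Already a fixed point.
Sat(A[req U EX req]) = {s0}

{s0}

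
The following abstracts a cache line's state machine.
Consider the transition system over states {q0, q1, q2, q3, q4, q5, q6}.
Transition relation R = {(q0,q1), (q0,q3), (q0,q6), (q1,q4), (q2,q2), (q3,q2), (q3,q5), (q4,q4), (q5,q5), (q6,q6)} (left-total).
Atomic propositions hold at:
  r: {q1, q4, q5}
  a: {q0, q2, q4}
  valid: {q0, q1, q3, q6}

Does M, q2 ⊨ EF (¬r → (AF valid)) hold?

Sat(¬r) = {q0, q2, q3, q6}
AF valid: least fixpoint, start Z0 = {q0, q1, q3, q6}, add states with every successor in Z. Already a fixed point.
Sat(AF valid) = {q0, q1, q3, q6}
Sat(¬r → (AF valid)) = {q0, q1, q3, q4, q5, q6}
EF (¬r → (AF valid)): least fixpoint, start Z0 = {q0, q1, q3, q4, q5, q6}, add states with some successor in Z. Already a fixed point.
Sat(EF (¬r → (AF valid))) = {q0, q1, q3, q4, q5, q6}
q2 ∉ Sat(EF (¬r → (AF valid))) = {q0, q1, q3, q4, q5, q6}, so the formula does not hold at q2.

No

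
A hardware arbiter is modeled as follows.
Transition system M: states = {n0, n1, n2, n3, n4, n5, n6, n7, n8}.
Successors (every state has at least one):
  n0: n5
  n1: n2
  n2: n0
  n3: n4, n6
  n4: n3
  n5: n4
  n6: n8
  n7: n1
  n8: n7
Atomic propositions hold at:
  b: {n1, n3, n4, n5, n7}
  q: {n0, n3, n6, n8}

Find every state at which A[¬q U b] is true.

{n1, n3, n4, n5, n7}

Sat(¬q) = {n1, n2, n4, n5, n7}
A[¬q U b]: least fixpoint, start Z0 = Sat(b) = {n1, n3, n4, n5, n7}, add states in Sat(¬q) with every successor in Z. Already a fixed point.
Sat(A[¬q U b]) = {n1, n3, n4, n5, n7}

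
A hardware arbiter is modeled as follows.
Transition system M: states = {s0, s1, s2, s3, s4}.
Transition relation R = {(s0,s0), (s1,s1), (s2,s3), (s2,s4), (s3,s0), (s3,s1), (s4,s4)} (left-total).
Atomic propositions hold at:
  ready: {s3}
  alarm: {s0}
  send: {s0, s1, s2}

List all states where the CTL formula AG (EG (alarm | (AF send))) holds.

AF send: least fixpoint, start Z0 = {s0, s1, s2}, add states with every successor in Z. Z1 = {s0, s1, s2, s3}; fixed.
Sat(AF send) = {s0, s1, s2, s3}
Sat(alarm | (AF send)) = {s0, s1, s2, s3}
EG (alarm | (AF send)): greatest fixpoint, start Z0 = {s0, s1, s2, s3}, keep only states in Sat with some successor in Z. Already a fixed point.
Sat(EG (alarm | (AF send))) = {s0, s1, s2, s3}
AG (EG (alarm | (AF send))): greatest fixpoint, start Z0 = {s0, s1, s2, s3}, keep only states in Sat with every successor in Z. Z1 = {s0, s1, s3}; fixed.
Sat(AG (EG (alarm | (AF send)))) = {s0, s1, s3}

{s0, s1, s3}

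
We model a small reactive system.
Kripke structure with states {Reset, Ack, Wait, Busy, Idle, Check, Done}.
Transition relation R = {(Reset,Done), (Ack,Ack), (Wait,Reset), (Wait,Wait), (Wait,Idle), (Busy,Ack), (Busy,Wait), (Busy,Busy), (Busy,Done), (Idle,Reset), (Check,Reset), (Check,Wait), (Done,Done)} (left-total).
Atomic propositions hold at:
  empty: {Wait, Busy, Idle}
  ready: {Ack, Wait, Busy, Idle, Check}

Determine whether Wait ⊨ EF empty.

EF empty: least fixpoint, start Z0 = {Wait, Busy, Idle}, add states with some successor in Z. Z1 = {Wait, Busy, Idle, Check}; fixed.
Sat(EF empty) = {Wait, Busy, Idle, Check}
Wait ∈ Sat(EF empty) = {Wait, Busy, Idle, Check}, so the formula holds at Wait.

Yes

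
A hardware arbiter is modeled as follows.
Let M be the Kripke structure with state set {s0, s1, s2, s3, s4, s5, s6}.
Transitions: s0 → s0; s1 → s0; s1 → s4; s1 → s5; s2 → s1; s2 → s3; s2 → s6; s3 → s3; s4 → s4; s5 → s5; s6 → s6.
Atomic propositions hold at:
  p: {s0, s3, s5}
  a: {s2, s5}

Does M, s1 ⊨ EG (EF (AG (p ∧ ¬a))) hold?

Sat(¬a) = {s0, s1, s3, s4, s6}
Sat(p ∧ ¬a) = {s0, s3}
AG (p ∧ ¬a): greatest fixpoint, start Z0 = {s0, s3}, keep only states in Sat with every successor in Z. Already a fixed point.
Sat(AG (p ∧ ¬a)) = {s0, s3}
EF (AG (p ∧ ¬a)): least fixpoint, start Z0 = {s0, s3}, add states with some successor in Z. Z1 = {s0, s1, s2, s3}; fixed.
Sat(EF (AG (p ∧ ¬a))) = {s0, s1, s2, s3}
EG (EF (AG (p ∧ ¬a))): greatest fixpoint, start Z0 = {s0, s1, s2, s3}, keep only states in Sat with some successor in Z. Already a fixed point.
Sat(EG (EF (AG (p ∧ ¬a)))) = {s0, s1, s2, s3}
s1 ∈ Sat(EG (EF (AG (p ∧ ¬a)))) = {s0, s1, s2, s3}, so the formula holds at s1.

Yes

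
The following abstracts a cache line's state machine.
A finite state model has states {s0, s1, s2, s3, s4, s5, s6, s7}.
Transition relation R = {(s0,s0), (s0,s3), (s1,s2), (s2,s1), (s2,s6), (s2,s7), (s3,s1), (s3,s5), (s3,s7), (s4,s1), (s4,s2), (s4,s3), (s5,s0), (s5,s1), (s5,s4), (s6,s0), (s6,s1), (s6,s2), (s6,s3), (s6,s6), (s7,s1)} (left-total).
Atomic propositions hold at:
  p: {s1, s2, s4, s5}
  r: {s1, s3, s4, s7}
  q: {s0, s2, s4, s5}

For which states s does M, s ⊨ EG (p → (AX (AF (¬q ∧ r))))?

{s0, s6}

Sat(¬q) = {s1, s3, s6, s7}
Sat(¬q ∧ r) = {s1, s3, s7}
AF (¬q ∧ r): least fixpoint, start Z0 = {s1, s3, s7}, add states with every successor in Z. Already a fixed point.
Sat(AF (¬q ∧ r)) = {s1, s3, s7}
Sat(AX (AF (¬q ∧ r))) = {s : every successor in {s1, s3, s7}} = {s7}
Sat(p → (AX (AF (¬q ∧ r)))) = {s0, s3, s6, s7}
EG (p → (AX (AF (¬q ∧ r)))): greatest fixpoint, start Z0 = {s0, s3, s6, s7}, keep only states in Sat with some successor in Z. Z1 = {s0, s3, s6}; Z2 = {s0, s6}; fixed.
Sat(EG (p → (AX (AF (¬q ∧ r))))) = {s0, s6}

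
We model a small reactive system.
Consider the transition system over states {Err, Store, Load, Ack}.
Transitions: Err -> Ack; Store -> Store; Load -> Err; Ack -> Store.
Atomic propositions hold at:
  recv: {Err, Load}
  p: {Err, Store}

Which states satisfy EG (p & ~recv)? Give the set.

Sat(~recv) = {Store, Ack}
Sat(p & ~recv) = {Store}
EG (p & ~recv): greatest fixpoint, start Z0 = {Store}, keep only states in Sat with some successor in Z. Already a fixed point.
Sat(EG (p & ~recv)) = {Store}

{Store}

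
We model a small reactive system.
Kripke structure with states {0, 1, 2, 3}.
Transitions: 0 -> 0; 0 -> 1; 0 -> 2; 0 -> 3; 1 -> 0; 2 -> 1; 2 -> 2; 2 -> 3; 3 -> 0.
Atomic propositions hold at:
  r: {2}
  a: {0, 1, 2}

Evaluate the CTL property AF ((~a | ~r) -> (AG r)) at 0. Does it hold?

No

Sat(~a) = {3}
Sat(~r) = {0, 1, 3}
Sat(~a | ~r) = {0, 1, 3}
AG r: greatest fixpoint, start Z0 = {2}, keep only states in Sat with every successor in Z. Z1 = ∅; fixed.
Sat(AG r) = ∅
Sat((~a | ~r) -> (AG r)) = {2}
AF ((~a | ~r) -> (AG r)): least fixpoint, start Z0 = {2}, add states with every successor in Z. Already a fixed point.
Sat(AF ((~a | ~r) -> (AG r))) = {2}
0 ∉ Sat(AF ((~a | ~r) -> (AG r))) = {2}, so the formula does not hold at 0.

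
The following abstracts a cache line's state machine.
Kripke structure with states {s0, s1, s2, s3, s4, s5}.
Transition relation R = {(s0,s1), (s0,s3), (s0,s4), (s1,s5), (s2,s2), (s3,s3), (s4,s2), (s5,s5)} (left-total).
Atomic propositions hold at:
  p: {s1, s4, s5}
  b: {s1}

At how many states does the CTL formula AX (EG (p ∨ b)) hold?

Sat(p ∨ b) = {s1, s4, s5}
EG (p ∨ b): greatest fixpoint, start Z0 = {s1, s4, s5}, keep only states in Sat with some successor in Z. Z1 = {s1, s5}; fixed.
Sat(EG (p ∨ b)) = {s1, s5}
Sat(AX (EG (p ∨ b))) = {s : every successor in {s1, s5}} = {s1, s5}
|Sat(AX (EG (p ∨ b)))| = |{s1, s5}| = 2.

2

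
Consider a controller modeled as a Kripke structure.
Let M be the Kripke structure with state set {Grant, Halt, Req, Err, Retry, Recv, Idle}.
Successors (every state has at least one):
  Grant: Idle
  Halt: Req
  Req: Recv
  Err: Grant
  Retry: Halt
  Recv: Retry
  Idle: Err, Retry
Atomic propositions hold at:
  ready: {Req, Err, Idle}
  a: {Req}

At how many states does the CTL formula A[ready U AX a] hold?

Sat(AX a) = {s : every successor in {Req}} = {Halt}
A[ready U AX a]: least fixpoint, start Z0 = Sat(AX a) = {Halt}, add states in Sat(ready) with every successor in Z. Already a fixed point.
Sat(A[ready U AX a]) = {Halt}
|Sat(A[ready U AX a])| = |{Halt}| = 1.

1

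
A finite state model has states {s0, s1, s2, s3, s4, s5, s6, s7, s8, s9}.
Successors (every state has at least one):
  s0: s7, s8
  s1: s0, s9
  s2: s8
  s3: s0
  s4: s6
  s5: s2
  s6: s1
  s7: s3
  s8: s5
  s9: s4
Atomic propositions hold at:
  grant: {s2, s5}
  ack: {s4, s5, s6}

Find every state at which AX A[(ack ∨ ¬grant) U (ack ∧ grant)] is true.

{s2, s8}

Sat(¬grant) = {s0, s1, s3, s4, s6, s7, s8, s9}
Sat(ack ∨ ¬grant) = {s0, s1, s3, s4, s5, s6, s7, s8, s9}
Sat(ack ∧ grant) = {s5}
A[(ack ∨ ¬grant) U (ack ∧ grant)]: least fixpoint, start Z0 = Sat((ack ∧ grant)) = {s5}, add states in Sat(ack ∨ ¬grant) with every successor in Z. Z1 = {s5, s8}; fixed.
Sat(A[(ack ∨ ¬grant) U (ack ∧ grant)]) = {s5, s8}
Sat(AX A[(ack ∨ ¬grant) U (ack ∧ grant)]) = {s : every successor in {s5, s8}} = {s2, s8}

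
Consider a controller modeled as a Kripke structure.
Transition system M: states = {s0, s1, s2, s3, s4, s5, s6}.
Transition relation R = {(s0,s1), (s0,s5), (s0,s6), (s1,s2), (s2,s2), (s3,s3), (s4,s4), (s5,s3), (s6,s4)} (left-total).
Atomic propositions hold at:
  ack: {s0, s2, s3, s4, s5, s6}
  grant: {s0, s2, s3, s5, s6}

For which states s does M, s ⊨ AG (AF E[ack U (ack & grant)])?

{s1, s2, s3, s5}

Sat(ack & grant) = {s0, s2, s3, s5, s6}
E[ack U (ack & grant)]: least fixpoint, start Z0 = Sat((ack & grant)) = {s0, s2, s3, s5, s6}, add states in Sat(ack) with some successor in Z. Already a fixed point.
Sat(E[ack U (ack & grant)]) = {s0, s2, s3, s5, s6}
AF E[ack U (ack & grant)]: least fixpoint, start Z0 = {s0, s2, s3, s5, s6}, add states with every successor in Z. Z1 = {s0, s1, s2, s3, s5, s6}; fixed.
Sat(AF E[ack U (ack & grant)]) = {s0, s1, s2, s3, s5, s6}
AG (AF E[ack U (ack & grant)]): greatest fixpoint, start Z0 = {s0, s1, s2, s3, s5, s6}, keep only states in Sat with every successor in Z. Z1 = {s0, s1, s2, s3, s5}; Z2 = {s1, s2, s3, s5}; fixed.
Sat(AG (AF E[ack U (ack & grant)])) = {s1, s2, s3, s5}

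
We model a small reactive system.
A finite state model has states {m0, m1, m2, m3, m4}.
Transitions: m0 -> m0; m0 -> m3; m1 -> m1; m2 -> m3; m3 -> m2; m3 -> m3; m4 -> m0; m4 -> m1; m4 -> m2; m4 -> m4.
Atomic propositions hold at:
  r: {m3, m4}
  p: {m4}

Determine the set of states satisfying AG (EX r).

Sat(EX r) = {s : some successor in {m3, m4}} = {m0, m2, m3, m4}
AG (EX r): greatest fixpoint, start Z0 = {m0, m2, m3, m4}, keep only states in Sat with every successor in Z. Z1 = {m0, m2, m3}; fixed.
Sat(AG (EX r)) = {m0, m2, m3}

{m0, m2, m3}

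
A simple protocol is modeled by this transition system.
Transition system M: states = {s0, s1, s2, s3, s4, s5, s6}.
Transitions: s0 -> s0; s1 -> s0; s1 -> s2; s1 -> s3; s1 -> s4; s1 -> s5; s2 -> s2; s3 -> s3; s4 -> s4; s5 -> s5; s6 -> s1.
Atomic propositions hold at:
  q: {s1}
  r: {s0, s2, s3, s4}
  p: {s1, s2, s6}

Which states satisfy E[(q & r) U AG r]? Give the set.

Sat(q & r) = ∅
AG r: greatest fixpoint, start Z0 = {s0, s2, s3, s4}, keep only states in Sat with every successor in Z. Already a fixed point.
Sat(AG r) = {s0, s2, s3, s4}
E[(q & r) U AG r]: least fixpoint, start Z0 = Sat(AG r) = {s0, s2, s3, s4}, add states in Sat(q & r) with some successor in Z. Already a fixed point.
Sat(E[(q & r) U AG r]) = {s0, s2, s3, s4}

{s0, s2, s3, s4}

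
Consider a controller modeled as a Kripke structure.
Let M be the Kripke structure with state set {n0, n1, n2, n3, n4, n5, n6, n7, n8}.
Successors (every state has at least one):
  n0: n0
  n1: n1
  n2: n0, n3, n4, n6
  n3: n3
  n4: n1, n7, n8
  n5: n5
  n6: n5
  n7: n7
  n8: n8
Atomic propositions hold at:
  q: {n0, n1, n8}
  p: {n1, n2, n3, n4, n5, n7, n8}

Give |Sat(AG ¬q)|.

4

Sat(¬q) = {n2, n3, n4, n5, n6, n7}
AG ¬q: greatest fixpoint, start Z0 = {n2, n3, n4, n5, n6, n7}, keep only states in Sat with every successor in Z. Z1 = {n3, n5, n6, n7}; fixed.
Sat(AG ¬q) = {n3, n5, n6, n7}
|Sat(AG ¬q)| = |{n3, n5, n6, n7}| = 4.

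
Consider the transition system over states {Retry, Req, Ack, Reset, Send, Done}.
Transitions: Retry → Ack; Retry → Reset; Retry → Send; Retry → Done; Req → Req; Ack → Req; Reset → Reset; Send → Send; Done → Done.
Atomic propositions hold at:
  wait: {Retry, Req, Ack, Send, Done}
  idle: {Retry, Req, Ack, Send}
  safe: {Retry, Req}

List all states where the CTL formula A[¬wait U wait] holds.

Sat(¬wait) = {Reset}
A[¬wait U wait]: least fixpoint, start Z0 = Sat(wait) = {Retry, Req, Ack, Send, Done}, add states in Sat(¬wait) with every successor in Z. Already a fixed point.
Sat(A[¬wait U wait]) = {Retry, Req, Ack, Send, Done}

{Retry, Req, Ack, Send, Done}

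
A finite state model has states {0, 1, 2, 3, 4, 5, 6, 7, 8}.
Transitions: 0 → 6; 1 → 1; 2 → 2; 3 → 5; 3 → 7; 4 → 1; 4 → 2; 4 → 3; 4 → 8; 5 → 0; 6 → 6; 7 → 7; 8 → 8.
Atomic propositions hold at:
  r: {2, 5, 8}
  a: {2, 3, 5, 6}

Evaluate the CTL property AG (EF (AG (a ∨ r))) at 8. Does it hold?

Sat(a ∨ r) = {2, 3, 5, 6, 8}
AG (a ∨ r): greatest fixpoint, start Z0 = {2, 3, 5, 6, 8}, keep only states in Sat with every successor in Z. Z1 = {2, 6, 8}; fixed.
Sat(AG (a ∨ r)) = {2, 6, 8}
EF (AG (a ∨ r)): least fixpoint, start Z0 = {2, 6, 8}, add states with some successor in Z. Z1 = {0, 2, 4, 6, 8}; Z2 = {0, 2, 4, 5, 6, 8}; Z3 = {0, 2, 3, 4, 5, 6, 8}; fixed.
Sat(EF (AG (a ∨ r))) = {0, 2, 3, 4, 5, 6, 8}
AG (EF (AG (a ∨ r))): greatest fixpoint, start Z0 = {0, 2, 3, 4, 5, 6, 8}, keep only states in Sat with every successor in Z. Z1 = {0, 2, 5, 6, 8}; fixed.
Sat(AG (EF (AG (a ∨ r)))) = {0, 2, 5, 6, 8}
8 ∈ Sat(AG (EF (AG (a ∨ r)))) = {0, 2, 5, 6, 8}, so the formula holds at 8.

Yes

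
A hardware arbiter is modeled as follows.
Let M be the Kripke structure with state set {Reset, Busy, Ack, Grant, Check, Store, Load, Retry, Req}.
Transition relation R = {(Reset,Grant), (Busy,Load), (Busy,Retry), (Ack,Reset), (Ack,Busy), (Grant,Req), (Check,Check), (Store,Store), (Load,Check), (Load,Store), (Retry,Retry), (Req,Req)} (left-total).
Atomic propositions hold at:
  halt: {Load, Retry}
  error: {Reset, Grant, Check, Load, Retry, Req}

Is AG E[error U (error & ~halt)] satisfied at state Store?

Sat(~halt) = {Reset, Busy, Ack, Grant, Check, Store, Req}
Sat(error & ~halt) = {Reset, Grant, Check, Req}
E[error U (error & ~halt)]: least fixpoint, start Z0 = Sat((error & ~halt)) = {Reset, Grant, Check, Req}, add states in Sat(error) with some successor in Z. Z1 = {Reset, Grant, Check, Load, Req}; fixed.
Sat(E[error U (error & ~halt)]) = {Reset, Grant, Check, Load, Req}
AG E[error U (error & ~halt)]: greatest fixpoint, start Z0 = {Reset, Grant, Check, Load, Req}, keep only states in Sat with every successor in Z. Z1 = {Reset, Grant, Check, Req}; fixed.
Sat(AG E[error U (error & ~halt)]) = {Reset, Grant, Check, Req}
Store ∉ Sat(AG E[error U (error & ~halt)]) = {Reset, Grant, Check, Req}, so the formula does not hold at Store.

No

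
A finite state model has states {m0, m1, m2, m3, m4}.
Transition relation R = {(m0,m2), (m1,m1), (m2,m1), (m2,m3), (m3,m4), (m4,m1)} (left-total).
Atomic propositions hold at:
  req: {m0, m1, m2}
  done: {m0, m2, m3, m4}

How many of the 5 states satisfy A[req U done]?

4

A[req U done]: least fixpoint, start Z0 = Sat(done) = {m0, m2, m3, m4}, add states in Sat(req) with every successor in Z. Already a fixed point.
Sat(A[req U done]) = {m0, m2, m3, m4}
|Sat(A[req U done])| = |{m0, m2, m3, m4}| = 4.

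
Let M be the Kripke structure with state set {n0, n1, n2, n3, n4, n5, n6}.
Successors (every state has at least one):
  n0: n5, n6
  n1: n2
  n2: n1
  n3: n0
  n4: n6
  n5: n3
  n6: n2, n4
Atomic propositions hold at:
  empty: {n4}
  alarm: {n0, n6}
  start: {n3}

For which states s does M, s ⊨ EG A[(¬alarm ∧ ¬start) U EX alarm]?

{n0, n3, n5}

Sat(¬alarm) = {n1, n2, n3, n4, n5}
Sat(¬start) = {n0, n1, n2, n4, n5, n6}
Sat(¬alarm ∧ ¬start) = {n1, n2, n4, n5}
Sat(EX alarm) = {s : some successor in {n0, n6}} = {n0, n3, n4}
A[(¬alarm ∧ ¬start) U EX alarm]: least fixpoint, start Z0 = Sat(EX alarm) = {n0, n3, n4}, add states in Sat(¬alarm ∧ ¬start) with every successor in Z. Z1 = {n0, n3, n4, n5}; fixed.
Sat(A[(¬alarm ∧ ¬start) U EX alarm]) = {n0, n3, n4, n5}
EG A[(¬alarm ∧ ¬start) U EX alarm]: greatest fixpoint, start Z0 = {n0, n3, n4, n5}, keep only states in Sat with some successor in Z. Z1 = {n0, n3, n5}; fixed.
Sat(EG A[(¬alarm ∧ ¬start) U EX alarm]) = {n0, n3, n5}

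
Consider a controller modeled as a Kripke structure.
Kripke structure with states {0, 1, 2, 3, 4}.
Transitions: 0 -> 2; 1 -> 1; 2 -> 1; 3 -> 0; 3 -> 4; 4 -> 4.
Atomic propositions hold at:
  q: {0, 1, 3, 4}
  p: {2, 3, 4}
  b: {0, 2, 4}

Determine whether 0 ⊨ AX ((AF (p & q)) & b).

Sat(p & q) = {3, 4}
AF (p & q): least fixpoint, start Z0 = {3, 4}, add states with every successor in Z. Already a fixed point.
Sat(AF (p & q)) = {3, 4}
Sat((AF (p & q)) & b) = {4}
Sat(AX ((AF (p & q)) & b)) = {s : every successor in {4}} = {4}
0 ∉ Sat(AX ((AF (p & q)) & b)) = {4}, so the formula does not hold at 0.

No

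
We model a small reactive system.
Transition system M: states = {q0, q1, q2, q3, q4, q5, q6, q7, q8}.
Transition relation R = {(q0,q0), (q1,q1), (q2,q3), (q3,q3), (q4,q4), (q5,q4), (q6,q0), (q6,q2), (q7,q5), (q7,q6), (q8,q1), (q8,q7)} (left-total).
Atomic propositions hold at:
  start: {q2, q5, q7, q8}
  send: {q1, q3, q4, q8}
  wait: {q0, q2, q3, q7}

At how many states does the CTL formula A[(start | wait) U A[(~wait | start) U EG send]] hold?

Sat(start | wait) = {q0, q2, q3, q5, q7, q8}
Sat(~wait) = {q1, q4, q5, q6, q8}
Sat(~wait | start) = {q1, q2, q4, q5, q6, q7, q8}
EG send: greatest fixpoint, start Z0 = {q1, q3, q4, q8}, keep only states in Sat with some successor in Z. Already a fixed point.
Sat(EG send) = {q1, q3, q4, q8}
A[(~wait | start) U EG send]: least fixpoint, start Z0 = Sat(EG send) = {q1, q3, q4, q8}, add states in Sat(~wait | start) with every successor in Z. Z1 = {q1, q2, q3, q4, q5, q8}; fixed.
Sat(A[(~wait | start) U EG send]) = {q1, q2, q3, q4, q5, q8}
A[(start | wait) U A[(~wait | start) U EG send]]: least fixpoint, start Z0 = Sat(A[(~wait | start) U EG send]) = {q1, q2, q3, q4, q5, q8}, add states in Sat(start | wait) with every successor in Z. Already a fixed point.
Sat(A[(start | wait) U A[(~wait | start) U EG send]]) = {q1, q2, q3, q4, q5, q8}
|Sat(A[(start | wait) U A[(~wait | start) U EG send]])| = |{q1, q2, q3, q4, q5, q8}| = 6.

6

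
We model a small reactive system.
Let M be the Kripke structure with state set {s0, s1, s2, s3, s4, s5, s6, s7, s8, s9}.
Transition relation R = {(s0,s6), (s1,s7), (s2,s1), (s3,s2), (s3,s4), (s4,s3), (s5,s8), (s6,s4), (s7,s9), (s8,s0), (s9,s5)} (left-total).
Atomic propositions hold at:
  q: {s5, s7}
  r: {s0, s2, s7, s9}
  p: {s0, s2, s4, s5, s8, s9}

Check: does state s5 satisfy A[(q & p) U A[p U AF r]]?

Sat(q & p) = {s5}
AF r: least fixpoint, start Z0 = {s0, s2, s7, s9}, add states with every successor in Z. Z1 = {s0, s1, s2, s7, s8, s9}; Z2 = {s0, s1, s2, s5, s7, s8, s9}; fixed.
Sat(AF r) = {s0, s1, s2, s5, s7, s8, s9}
A[p U AF r]: least fixpoint, start Z0 = Sat(AF r) = {s0, s1, s2, s5, s7, s8, s9}, add states in Sat(p) with every successor in Z. Already a fixed point.
Sat(A[p U AF r]) = {s0, s1, s2, s5, s7, s8, s9}
A[(q & p) U A[p U AF r]]: least fixpoint, start Z0 = Sat(A[p U AF r]) = {s0, s1, s2, s5, s7, s8, s9}, add states in Sat(q & p) with every successor in Z. Already a fixed point.
Sat(A[(q & p) U A[p U AF r]]) = {s0, s1, s2, s5, s7, s8, s9}
s5 ∈ Sat(A[(q & p) U A[p U AF r]]) = {s0, s1, s2, s5, s7, s8, s9}, so the formula holds at s5.

Yes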